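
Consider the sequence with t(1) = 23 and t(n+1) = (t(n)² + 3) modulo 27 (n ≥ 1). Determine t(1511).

22

t(1) = 23, t(2) = 19, t(3) = 13, t(4) = 10, t(5) = 22, t(6) = 1, t(7) = 4, t(8) = 19.
Since t(8) = t(2) = 19, the sequence is eventually periodic: after a pre-period of length 1 it cycles with period 6.
For n ≥ 2, t(n) depends only on (n - 2) mod 6. (1511 - 2) mod 6 = 3, so t(1511) = t(5) = 22.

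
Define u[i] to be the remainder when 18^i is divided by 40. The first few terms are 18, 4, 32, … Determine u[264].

We have u[1] = 18, u[2] = 4, u[3] = 32, u[4] = 16, u[5] = 8, u[6] = 24, u[7] = 32.
Since u[7] = u[3] = 32, the sequence is eventually periodic: after a pre-period of length 2 it cycles with period 4.
For i ≥ 3, u[i] depends only on (i - 3) mod 4. (264 - 3) mod 4 = 1, so u[264] = u[4] = 16.

16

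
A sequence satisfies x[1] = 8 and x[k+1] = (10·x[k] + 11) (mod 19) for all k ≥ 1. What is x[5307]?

7

Listing terms: x[1] = 8,  x[2] = 15,  x[3] = 9,  x[4] = 6,  x[5] = 14,  x[6] = 18,  x[7] = 1,  x[8] = 2,  x[9] = 12,  x[10] = 17,  x[11] = 10,  x[12] = 16,  x[13] = 0,  x[14] = 11,  x[15] = 7,  x[16] = 5,  x[17] = 4,  x[18] = 13,  x[19] = 8.
Since x[19] = x[1] = 8, the sequence is periodic with period 18.
So x[5307] = x[1 + ((5307-1) mod 18)] = x[15] = 7.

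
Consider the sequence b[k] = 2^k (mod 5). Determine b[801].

b[0] = 1, b[1] = 2, b[2] = 4, b[3] = 3, b[4] = 1.
The sequence repeats with period 4.
(801 - 0) mod 4 = 1, so b[801] = b[1] = 2.

2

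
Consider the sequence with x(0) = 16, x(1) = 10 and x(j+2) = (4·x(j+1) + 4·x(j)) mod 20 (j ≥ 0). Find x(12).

Listing terms: x(0) = 16,  x(1) = 10,  x(2) = 4,  x(3) = 16,  x(4) = 0,  x(5) = 4,  x(6) = 16.
Since (x(5), x(6)) = (x(2), x(3)) = (4, 16) (two consecutive terms determine the rest), the sequence is eventually periodic: after a pre-period of length 2 it cycles with period 3.
For j ≥ 2, x(j) depends only on (j - 2) mod 3. (12 - 2) mod 3 = 1, so x(12) = x(3) = 16.

16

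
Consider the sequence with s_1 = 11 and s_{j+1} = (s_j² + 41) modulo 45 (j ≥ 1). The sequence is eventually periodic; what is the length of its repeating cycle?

6

s_1 = 11, s_2 = 27, s_3 = 5, s_4 = 21, s_5 = 32, s_6 = 30, s_7 = 41, s_8 = 12, s_9 = 5.
Since s_9 = s_3 = 5, the sequence is eventually periodic: after a pre-period of length 2 it cycles with period 6.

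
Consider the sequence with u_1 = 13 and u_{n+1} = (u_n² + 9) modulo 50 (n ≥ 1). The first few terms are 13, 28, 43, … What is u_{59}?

33

We have u_1 = 13; u_2 = 28; u_3 = 43; u_4 = 8; u_5 = 23; u_6 = 38; u_7 = 3; u_8 = 18; u_9 = 33; u_{10} = 48; u_{11} = 13.
The sequence repeats with period 10.
So u_{59} = u_{1 + ((59-1) mod 10)} = u_9 = 33.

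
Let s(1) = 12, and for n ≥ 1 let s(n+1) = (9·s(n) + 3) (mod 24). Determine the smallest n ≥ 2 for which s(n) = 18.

Listing terms: s(1) = 12; s(2) = 15; s(3) = 18; s(4) = 21; s(5) = 0; s(6) = 3; s(7) = 6; s(8) = 9; s(9) = 12.
The sequence repeats with period 8.
The value 18 first appears (with n ≥ 2) at s(3).

3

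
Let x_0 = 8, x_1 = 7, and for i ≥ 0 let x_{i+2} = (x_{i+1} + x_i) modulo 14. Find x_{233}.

We have x_0 = 8, x_1 = 7, x_2 = 1, x_3 = 8, x_4 = 9, x_5 = 3, x_6 = 12, x_7 = 1, x_8 = 13, x_9 = 0, x_{10} = 13, x_{11} = 13, x_{12} = 12, x_{13} = 11, x_{14} = 9, x_{15} = 6, x_{16} = 1, x_{17} = 7, x_{18} = 8, x_{19} = 1, x_{20} = 9, x_{21} = 10, x_{22} = 5, x_{23} = 1, x_{24} = 6, x_{25} = 7, x_{26} = 13, x_{27} = 6, x_{28} = 5, x_{29} = 11, x_{30} = 2, x_{31} = 13, x_{32} = 1, x_{33} = 0, x_{34} = 1, x_{35} = 1, x_{36} = 2, x_{37} = 3, x_{38} = 5, x_{39} = 8, x_{40} = 13, x_{41} = 7, x_{42} = 6, x_{43} = 13, x_{44} = 5, x_{45} = 4, x_{46} = 9, x_{47} = 13, x_{48} = 8, x_{49} = 7.
Since (x_{48}, x_{49}) = (x_0, x_1) = (8, 7) (two consecutive terms determine the rest), the sequence is periodic with period 48.
(233 - 0) mod 48 = 41, so x_{233} = x_{41} = 7.

7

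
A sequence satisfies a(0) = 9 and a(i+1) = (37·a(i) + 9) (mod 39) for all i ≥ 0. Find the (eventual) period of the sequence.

12

We have a(0) = 9,  a(1) = 30,  a(2) = 27,  a(3) = 33,  a(4) = 21,  a(5) = 6,  a(6) = 36,  a(7) = 15,  a(8) = 18,  a(9) = 12,  a(10) = 24,  a(11) = 0,  a(12) = 9.
Since a(12) = a(0) = 9, the sequence is periodic with period 12.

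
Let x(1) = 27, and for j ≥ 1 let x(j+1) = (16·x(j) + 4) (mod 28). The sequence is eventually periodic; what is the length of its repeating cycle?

Listing terms: x(1) = 27; x(2) = 16; x(3) = 8; x(4) = 20; x(5) = 16.
Since x(5) = x(2) = 16, the sequence is eventually periodic: after a pre-period of length 1 it cycles with period 3.

3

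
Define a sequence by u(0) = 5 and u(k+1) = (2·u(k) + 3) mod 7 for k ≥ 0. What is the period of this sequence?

Listing terms: u(0) = 5; u(1) = 6; u(2) = 1; u(3) = 5.
Since u(3) = u(0) = 5, the sequence is periodic with period 3.

3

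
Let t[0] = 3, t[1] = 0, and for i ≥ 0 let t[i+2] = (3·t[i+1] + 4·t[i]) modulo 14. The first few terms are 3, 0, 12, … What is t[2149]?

t[0] = 3; t[1] = 0; t[2] = 12; t[3] = 8; t[4] = 2; t[5] = 10; t[6] = 10; t[7] = 0; t[8] = 12.
Since (t[7], t[8]) = (t[1], t[2]) = (0, 12) (two consecutive terms determine the rest), the sequence is eventually periodic: after a pre-period of length 1 it cycles with period 6.
For i ≥ 1, t[i] depends only on (i - 1) mod 6. (2149 - 1) mod 6 = 0, so t[2149] = t[1] = 0.

0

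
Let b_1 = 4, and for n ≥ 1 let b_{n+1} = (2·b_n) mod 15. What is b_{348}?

2

Listing terms: b_1 = 4, b_2 = 8, b_3 = 1, b_4 = 2, b_5 = 4.
Since b_5 = b_1 = 4, the sequence is periodic with period 4.
(348 - 1) mod 4 = 3, so b_{348} = b_4 = 2.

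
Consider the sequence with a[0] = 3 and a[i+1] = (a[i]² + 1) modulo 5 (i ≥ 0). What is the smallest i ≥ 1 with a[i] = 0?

1

Listing terms: a[0] = 3, a[1] = 0, a[2] = 1, a[3] = 2, a[4] = 0.
Since a[4] = a[1] = 0, the sequence is eventually periodic: after a pre-period of length 1 it cycles with period 3.
The value 0 first appears (with i ≥ 1) at a[1].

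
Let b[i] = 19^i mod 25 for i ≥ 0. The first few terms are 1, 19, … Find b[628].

16

We have b[0] = 1,  b[1] = 19,  b[2] = 11,  b[3] = 9,  b[4] = 21,  b[5] = 24,  b[6] = 6,  b[7] = 14,  b[8] = 16,  b[9] = 4,  b[10] = 1.
The sequence repeats with period 10.
So b[628] = b[0 + ((628-0) mod 10)] = b[8] = 16.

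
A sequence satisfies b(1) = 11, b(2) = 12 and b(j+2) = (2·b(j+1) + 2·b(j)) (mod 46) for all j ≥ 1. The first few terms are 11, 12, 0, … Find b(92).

We have b(1) = 11,  b(2) = 12,  b(3) = 0,  b(4) = 24,  b(5) = 2,  b(6) = 6,  b(7) = 16,  b(8) = 44,  b(9) = 28,  b(10) = 6,  b(11) = 22,  b(12) = 10,  b(13) = 18,  b(14) = 10,  b(15) = 10,  b(16) = 40,  b(17) = 8,  b(18) = 4,  b(19) = 24,  b(20) = 10,  b(21) = 22,  b(22) = 18,  b(23) = 34,  b(24) = 12,  b(25) = 0.
Since (b(24), b(25)) = (b(2), b(3)) = (12, 0) (two consecutive terms determine the rest), the sequence is eventually periodic: after a pre-period of length 1 it cycles with period 22.
For j ≥ 2, b(j) depends only on (j - 2) mod 22. (92 - 2) mod 22 = 2, so b(92) = b(4) = 24.

24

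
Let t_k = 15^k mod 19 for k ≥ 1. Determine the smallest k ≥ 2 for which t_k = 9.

Listing terms: t_1 = 15; t_2 = 16; t_3 = 12; t_4 = 9; t_5 = 2; t_6 = 11; t_7 = 13; t_8 = 5; t_9 = 18; t_{10} = 4; t_{11} = 3; t_{12} = 7; t_{13} = 10; t_{14} = 17; t_{15} = 8; t_{16} = 6; t_{17} = 14; t_{18} = 1; t_{19} = 15.
Since t_{19} = t_1 = 15, the sequence is periodic with period 18.
The value 9 first appears (with k ≥ 2) at t_4.

4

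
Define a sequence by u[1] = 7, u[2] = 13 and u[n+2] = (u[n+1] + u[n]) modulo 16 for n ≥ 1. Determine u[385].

7

Listing terms: u[1] = 7,  u[2] = 13,  u[3] = 4,  u[4] = 1,  u[5] = 5,  u[6] = 6,  u[7] = 11,  u[8] = 1,  u[9] = 12,  u[10] = 13,  u[11] = 9,  u[12] = 6,  u[13] = 15,  u[14] = 5,  u[15] = 4,  u[16] = 9,  u[17] = 13,  u[18] = 6,  u[19] = 3,  u[20] = 9,  u[21] = 12,  u[22] = 5,  u[23] = 1,  u[24] = 6,  u[25] = 7,  u[26] = 13.
The sequence repeats with period 24.
(385 - 1) mod 24 = 0, so u[385] = u[1] = 7.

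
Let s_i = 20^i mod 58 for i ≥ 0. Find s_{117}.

We have s_0 = 1,  s_1 = 20,  s_2 = 52,  s_3 = 54,  s_4 = 36,  s_5 = 24,  s_6 = 16,  s_7 = 30,  s_8 = 20.
Since s_8 = s_1 = 20, the sequence is eventually periodic: after a pre-period of length 1 it cycles with period 7.
For i ≥ 1, s_i depends only on (i - 1) mod 7. (117 - 1) mod 7 = 4, so s_{117} = s_5 = 24.

24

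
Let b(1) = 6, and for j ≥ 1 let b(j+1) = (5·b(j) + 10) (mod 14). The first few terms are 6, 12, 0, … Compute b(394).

10

b(1) = 6, b(2) = 12, b(3) = 0, b(4) = 10, b(5) = 4, b(6) = 2, b(7) = 6.
Since b(7) = b(1) = 6, the sequence is periodic with period 6.
So b(394) = b(1 + ((394-1) mod 6)) = b(4) = 10.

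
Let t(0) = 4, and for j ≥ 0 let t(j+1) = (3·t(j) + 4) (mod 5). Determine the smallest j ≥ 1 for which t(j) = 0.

3

We have t(0) = 4, t(1) = 1, t(2) = 2, t(3) = 0, t(4) = 4.
The sequence repeats with period 4.
The value 0 first appears (with j ≥ 1) at t(3).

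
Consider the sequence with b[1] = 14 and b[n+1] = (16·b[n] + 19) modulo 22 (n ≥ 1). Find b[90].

We have b[1] = 14, b[2] = 1, b[3] = 13, b[4] = 7, b[5] = 21, b[6] = 3, b[7] = 1.
Since b[7] = b[2] = 1, the sequence is eventually periodic: after a pre-period of length 1 it cycles with period 5.
For n ≥ 2, b[n] depends only on (n - 2) mod 5. (90 - 2) mod 5 = 3, so b[90] = b[5] = 21.

21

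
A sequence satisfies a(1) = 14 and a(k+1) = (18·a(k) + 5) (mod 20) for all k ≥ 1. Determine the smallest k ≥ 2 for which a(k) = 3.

Computing terms: a(1) = 14; a(2) = 17; a(3) = 11; a(4) = 3; a(5) = 19; a(6) = 7; a(7) = 11.
Since a(7) = a(3) = 11, the sequence is eventually periodic: after a pre-period of length 2 it cycles with period 4.
The value 3 first appears (with k ≥ 2) at a(4).

4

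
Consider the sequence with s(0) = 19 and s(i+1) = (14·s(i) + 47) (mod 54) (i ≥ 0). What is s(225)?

We have s(0) = 19; s(1) = 43; s(2) = 1; s(3) = 7; s(4) = 37; s(5) = 25; s(6) = 19.
The sequence repeats with period 6.
So s(225) = s(0 + ((225-0) mod 6)) = s(3) = 7.

7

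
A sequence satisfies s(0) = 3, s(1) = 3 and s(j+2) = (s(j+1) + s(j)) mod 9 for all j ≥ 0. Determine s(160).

3

We have s(0) = 3,  s(1) = 3,  s(2) = 6,  s(3) = 0,  s(4) = 6,  s(5) = 6,  s(6) = 3,  s(7) = 0,  s(8) = 3,  s(9) = 3.
Since (s(8), s(9)) = (s(0), s(1)) = (3, 3) (two consecutive terms determine the rest), the sequence is periodic with period 8.
(160 - 0) mod 8 = 0, so s(160) = s(0) = 3.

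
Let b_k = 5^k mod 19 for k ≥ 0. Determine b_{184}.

We have b_0 = 1, b_1 = 5, b_2 = 6, b_3 = 11, b_4 = 17, b_5 = 9, b_6 = 7, b_7 = 16, b_8 = 4, b_9 = 1.
Since b_9 = b_0 = 1, the sequence is periodic with period 9.
(184 - 0) mod 9 = 4, so b_{184} = b_4 = 17.

17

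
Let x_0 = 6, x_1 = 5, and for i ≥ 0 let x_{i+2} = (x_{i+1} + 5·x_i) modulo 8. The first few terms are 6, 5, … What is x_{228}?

Computing terms: x_0 = 6, x_1 = 5, x_2 = 3, x_3 = 4, x_4 = 3, x_5 = 7, x_6 = 6, x_7 = 1, x_8 = 7, x_9 = 4, x_{10} = 7, x_{11} = 3, x_{12} = 6, x_{13} = 5.
Since (x_{12}, x_{13}) = (x_0, x_1) = (6, 5) (two consecutive terms determine the rest), the sequence is periodic with period 12.
(228 - 0) mod 12 = 0, so x_{228} = x_0 = 6.

6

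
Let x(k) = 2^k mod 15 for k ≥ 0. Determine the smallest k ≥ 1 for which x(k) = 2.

x(0) = 1; x(1) = 2; x(2) = 4; x(3) = 8; x(4) = 1.
Since x(4) = x(0) = 1, the sequence is periodic with period 4.
The value 2 first appears (with k ≥ 1) at x(1).

1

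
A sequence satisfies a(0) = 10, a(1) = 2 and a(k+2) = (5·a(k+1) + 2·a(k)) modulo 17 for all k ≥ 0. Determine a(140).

Computing terms: a(0) = 10, a(1) = 2, a(2) = 13, a(3) = 1, a(4) = 14, a(5) = 4, a(6) = 14, a(7) = 10, a(8) = 10, a(9) = 2.
Since (a(8), a(9)) = (a(0), a(1)) = (10, 2) (two consecutive terms determine the rest), the sequence is periodic with period 8.
So a(140) = a(0 + ((140-0) mod 8)) = a(4) = 14.

14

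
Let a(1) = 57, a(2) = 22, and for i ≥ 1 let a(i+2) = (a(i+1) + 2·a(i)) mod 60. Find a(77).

a(1) = 57,  a(2) = 22,  a(3) = 16,  a(4) = 0,  a(5) = 32,  a(6) = 32,  a(7) = 36,  a(8) = 40,  a(9) = 52,  a(10) = 12,  a(11) = 56,  a(12) = 20,  a(13) = 12,  a(14) = 52,  a(15) = 16,  a(16) = 0.
Since (a(15), a(16)) = (a(3), a(4)) = (16, 0) (two consecutive terms determine the rest), the sequence is eventually periodic: after a pre-period of length 2 it cycles with period 12.
For i ≥ 3, a(i) depends only on (i - 3) mod 12. (77 - 3) mod 12 = 2, so a(77) = a(5) = 32.

32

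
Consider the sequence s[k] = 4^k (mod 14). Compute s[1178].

s[1] = 4, s[2] = 2, s[3] = 8, s[4] = 4.
Since s[4] = s[1] = 4, the sequence is periodic with period 3.
So s[1178] = s[1 + ((1178-1) mod 3)] = s[2] = 2.

2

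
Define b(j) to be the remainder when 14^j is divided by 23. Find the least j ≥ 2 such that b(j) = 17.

Computing terms: b(1) = 14,  b(2) = 12,  b(3) = 7,  b(4) = 6,  b(5) = 15,  b(6) = 3,  b(7) = 19,  b(8) = 13,  b(9) = 21,  b(10) = 18,  b(11) = 22,  b(12) = 9,  b(13) = 11,  b(14) = 16,  b(15) = 17,  b(16) = 8,  b(17) = 20,  b(18) = 4,  b(19) = 10,  b(20) = 2,  b(21) = 5,  b(22) = 1,  b(23) = 14.
The sequence repeats with period 22.
The value 17 first appears (with j ≥ 2) at b(15).

15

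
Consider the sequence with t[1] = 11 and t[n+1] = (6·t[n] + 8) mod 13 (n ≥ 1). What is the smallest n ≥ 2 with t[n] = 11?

13

Computing terms: t[1] = 11; t[2] = 9; t[3] = 10; t[4] = 3; t[5] = 0; t[6] = 8; t[7] = 4; t[8] = 6; t[9] = 5; t[10] = 12; t[11] = 2; t[12] = 7; t[13] = 11.
The sequence repeats with period 12.
The value 11 next appears (with n ≥ 2) at t[13].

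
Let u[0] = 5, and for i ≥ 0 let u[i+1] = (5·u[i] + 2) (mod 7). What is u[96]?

5

We have u[0] = 5; u[1] = 6; u[2] = 4; u[3] = 1; u[4] = 0; u[5] = 2; u[6] = 5.
Since u[6] = u[0] = 5, the sequence is periodic with period 6.
So u[96] = u[0 + ((96-0) mod 6)] = u[0] = 5.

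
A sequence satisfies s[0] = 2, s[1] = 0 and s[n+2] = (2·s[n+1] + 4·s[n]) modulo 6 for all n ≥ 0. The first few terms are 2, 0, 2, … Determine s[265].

0

s[0] = 2,  s[1] = 0,  s[2] = 2,  s[3] = 4,  s[4] = 4,  s[5] = 0,  s[6] = 4,  s[7] = 2,  s[8] = 2,  s[9] = 0.
Since (s[8], s[9]) = (s[0], s[1]) = (2, 0) (two consecutive terms determine the rest), the sequence is periodic with period 8.
(265 - 0) mod 8 = 1, so s[265] = s[1] = 0.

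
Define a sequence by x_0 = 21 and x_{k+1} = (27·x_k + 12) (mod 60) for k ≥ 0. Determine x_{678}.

x_0 = 21, x_1 = 39, x_2 = 45, x_3 = 27, x_4 = 21.
Since x_4 = x_0 = 21, the sequence is periodic with period 4.
(678 - 0) mod 4 = 2, so x_{678} = x_2 = 45.

45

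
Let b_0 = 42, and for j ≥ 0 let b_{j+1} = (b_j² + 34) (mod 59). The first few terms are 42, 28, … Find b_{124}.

34

Computing terms: b_0 = 42,  b_1 = 28,  b_2 = 51,  b_3 = 39,  b_4 = 21,  b_5 = 3,  b_6 = 43,  b_7 = 54,  b_8 = 0,  b_9 = 34,  b_{10} = 10,  b_{11} = 16,  b_{12} = 54.
Since b_{12} = b_7 = 54, the sequence is eventually periodic: after a pre-period of length 7 it cycles with period 5.
For j ≥ 7, b_j depends only on (j - 7) mod 5. (124 - 7) mod 5 = 2, so b_{124} = b_9 = 34.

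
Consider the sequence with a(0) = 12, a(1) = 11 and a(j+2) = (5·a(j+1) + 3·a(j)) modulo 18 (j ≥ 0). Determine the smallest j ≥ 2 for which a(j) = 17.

5

We have a(0) = 12, a(1) = 11, a(2) = 1, a(3) = 2, a(4) = 13, a(5) = 17, a(6) = 16, a(7) = 5, a(8) = 1, a(9) = 2.
Since (a(8), a(9)) = (a(2), a(3)) = (1, 2) (two consecutive terms determine the rest), the sequence is eventually periodic: after a pre-period of length 2 it cycles with period 6.
The value 17 first appears (with j ≥ 2) at a(5).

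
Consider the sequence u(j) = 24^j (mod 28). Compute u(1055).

12

We have u(1) = 24,  u(2) = 16,  u(3) = 20,  u(4) = 4,  u(5) = 12,  u(6) = 8,  u(7) = 24.
The sequence repeats with period 6.
So u(1055) = u(1 + ((1055-1) mod 6)) = u(5) = 12.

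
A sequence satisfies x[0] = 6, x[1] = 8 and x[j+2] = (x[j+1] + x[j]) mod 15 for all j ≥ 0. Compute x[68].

6

Computing terms: x[0] = 6,  x[1] = 8,  x[2] = 14,  x[3] = 7,  x[4] = 6,  x[5] = 13,  x[6] = 4,  x[7] = 2,  x[8] = 6,  x[9] = 8.
Since (x[8], x[9]) = (x[0], x[1]) = (6, 8) (two consecutive terms determine the rest), the sequence is periodic with period 8.
(68 - 0) mod 8 = 4, so x[68] = x[4] = 6.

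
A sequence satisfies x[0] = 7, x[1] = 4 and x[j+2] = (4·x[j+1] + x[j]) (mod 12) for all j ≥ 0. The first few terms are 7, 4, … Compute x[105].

Computing terms: x[0] = 7, x[1] = 4, x[2] = 11, x[3] = 0, x[4] = 11, x[5] = 8, x[6] = 7, x[7] = 0, x[8] = 7, x[9] = 4.
The sequence repeats with period 8.
So x[105] = x[0 + ((105-0) mod 8)] = x[1] = 4.

4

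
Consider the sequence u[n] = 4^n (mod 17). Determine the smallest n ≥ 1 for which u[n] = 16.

We have u[0] = 1; u[1] = 4; u[2] = 16; u[3] = 13; u[4] = 1.
Since u[4] = u[0] = 1, the sequence is periodic with period 4.
The value 16 first appears (with n ≥ 1) at u[2].

2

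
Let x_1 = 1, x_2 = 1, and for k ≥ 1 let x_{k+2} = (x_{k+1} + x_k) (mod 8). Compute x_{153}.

2

Listing terms: x_1 = 1,  x_2 = 1,  x_3 = 2,  x_4 = 3,  x_5 = 5,  x_6 = 0,  x_7 = 5,  x_8 = 5,  x_9 = 2,  x_{10} = 7,  x_{11} = 1,  x_{12} = 0,  x_{13} = 1,  x_{14} = 1.
The sequence repeats with period 12.
So x_{153} = x_{1 + ((153-1) mod 12)} = x_9 = 2.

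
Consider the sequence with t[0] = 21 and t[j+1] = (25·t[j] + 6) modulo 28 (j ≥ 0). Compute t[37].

t[0] = 21, t[1] = 27, t[2] = 9, t[3] = 7, t[4] = 13, t[5] = 23, t[6] = 21.
Since t[6] = t[0] = 21, the sequence is periodic with period 6.
(37 - 0) mod 6 = 1, so t[37] = t[1] = 27.

27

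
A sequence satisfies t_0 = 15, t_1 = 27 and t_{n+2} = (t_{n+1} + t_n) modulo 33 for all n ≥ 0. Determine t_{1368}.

We have t_0 = 15; t_1 = 27; t_2 = 9; t_3 = 3; t_4 = 12; t_5 = 15; t_6 = 27.
Since (t_5, t_6) = (t_0, t_1) = (15, 27) (two consecutive terms determine the rest), the sequence is periodic with period 5.
So t_{1368} = t_{0 + ((1368-0) mod 5)} = t_3 = 3.

3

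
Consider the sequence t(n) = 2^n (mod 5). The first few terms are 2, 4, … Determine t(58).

t(1) = 2, t(2) = 4, t(3) = 3, t(4) = 1, t(5) = 2.
Since t(5) = t(1) = 2, the sequence is periodic with period 4.
So t(58) = t(1 + ((58-1) mod 4)) = t(2) = 4.

4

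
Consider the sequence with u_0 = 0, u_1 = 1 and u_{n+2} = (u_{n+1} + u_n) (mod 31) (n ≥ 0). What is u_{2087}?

16

We have u_0 = 0; u_1 = 1; u_2 = 1; u_3 = 2; u_4 = 3; u_5 = 5; u_6 = 8; u_7 = 13; u_8 = 21; u_9 = 3; u_{10} = 24; u_{11} = 27; u_{12} = 20; u_{13} = 16; u_{14} = 5; u_{15} = 21; u_{16} = 26; u_{17} = 16; u_{18} = 11; u_{19} = 27; u_{20} = 7; u_{21} = 3; u_{22} = 10; u_{23} = 13; u_{24} = 23; u_{25} = 5; u_{26} = 28; u_{27} = 2; u_{28} = 30; u_{29} = 1; u_{30} = 0; u_{31} = 1.
Since (u_{30}, u_{31}) = (u_0, u_1) = (0, 1) (two consecutive terms determine the rest), the sequence is periodic with period 30.
(2087 - 0) mod 30 = 17, so u_{2087} = u_{17} = 16.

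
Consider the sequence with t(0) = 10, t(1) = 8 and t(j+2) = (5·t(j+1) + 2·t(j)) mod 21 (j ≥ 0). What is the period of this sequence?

48

We have t(0) = 10, t(1) = 8, t(2) = 18, t(3) = 1, t(4) = 20, t(5) = 18, t(6) = 4, t(7) = 14, t(8) = 15, t(9) = 19, t(10) = 20, t(11) = 12, t(12) = 16, t(13) = 20, t(14) = 6, t(15) = 7, t(16) = 5, t(17) = 18, t(18) = 16, t(19) = 11, t(20) = 3, t(21) = 16, t(22) = 2, t(23) = 0, t(24) = 4, t(25) = 20, t(26) = 3, t(27) = 13, t(28) = 8, t(29) = 3, t(30) = 10, t(31) = 14, t(32) = 6, t(33) = 16, t(34) = 8, t(35) = 9, t(36) = 19, t(37) = 8, t(38) = 15, t(39) = 7, t(40) = 2, t(41) = 3, t(42) = 19, t(43) = 17, t(44) = 18, t(45) = 19, t(46) = 5, t(47) = 0, t(48) = 10, t(49) = 8.
Since (t(48), t(49)) = (t(0), t(1)) = (10, 8) (two consecutive terms determine the rest), the sequence is periodic with period 48.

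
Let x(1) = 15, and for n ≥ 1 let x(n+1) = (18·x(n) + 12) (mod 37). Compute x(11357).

17

We have x(1) = 15,  x(2) = 23,  x(3) = 19,  x(4) = 21,  x(5) = 20,  x(6) = 2,  x(7) = 11,  x(8) = 25,  x(9) = 18,  x(10) = 3,  x(11) = 29,  x(12) = 16,  x(13) = 4,  x(14) = 10,  x(15) = 7,  x(16) = 27,  x(17) = 17,  x(18) = 22,  x(19) = 1,  x(20) = 30,  x(21) = 34,  x(22) = 32,  x(23) = 33,  x(24) = 14,  x(25) = 5,  x(26) = 28,  x(27) = 35,  x(28) = 13,  x(29) = 24,  x(30) = 0,  x(31) = 12,  x(32) = 6,  x(33) = 9,  x(34) = 26,  x(35) = 36,  x(36) = 31,  x(37) = 15.
Since x(37) = x(1) = 15, the sequence is periodic with period 36.
So x(11357) = x(1 + ((11357-1) mod 36)) = x(17) = 17.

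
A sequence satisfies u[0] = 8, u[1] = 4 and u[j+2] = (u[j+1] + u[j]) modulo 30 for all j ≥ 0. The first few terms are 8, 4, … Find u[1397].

14

Computing terms: u[0] = 8; u[1] = 4; u[2] = 12; u[3] = 16; u[4] = 28; u[5] = 14; u[6] = 12; u[7] = 26; u[8] = 8; u[9] = 4.
Since (u[8], u[9]) = (u[0], u[1]) = (8, 4) (two consecutive terms determine the rest), the sequence is periodic with period 8.
So u[1397] = u[0 + ((1397-0) mod 8)] = u[5] = 14.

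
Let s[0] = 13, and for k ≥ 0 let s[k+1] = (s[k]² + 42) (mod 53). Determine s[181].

52

s[0] = 13,  s[1] = 52,  s[2] = 43,  s[3] = 36,  s[4] = 13.
Since s[4] = s[0] = 13, the sequence is periodic with period 4.
(181 - 0) mod 4 = 1, so s[181] = s[1] = 52.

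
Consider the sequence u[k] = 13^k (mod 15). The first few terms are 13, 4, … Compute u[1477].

13

Computing terms: u[1] = 13, u[2] = 4, u[3] = 7, u[4] = 1, u[5] = 13.
The sequence repeats with period 4.
So u[1477] = u[1 + ((1477-1) mod 4)] = u[1] = 13.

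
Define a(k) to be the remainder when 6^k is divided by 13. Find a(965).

Listing terms: a(1) = 6,  a(2) = 10,  a(3) = 8,  a(4) = 9,  a(5) = 2,  a(6) = 12,  a(7) = 7,  a(8) = 3,  a(9) = 5,  a(10) = 4,  a(11) = 11,  a(12) = 1,  a(13) = 6.
The sequence repeats with period 12.
So a(965) = a(1 + ((965-1) mod 12)) = a(5) = 2.

2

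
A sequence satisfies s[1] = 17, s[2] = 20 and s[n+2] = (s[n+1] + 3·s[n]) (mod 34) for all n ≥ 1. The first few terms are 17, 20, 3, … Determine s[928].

We have s[1] = 17; s[2] = 20; s[3] = 3; s[4] = 29; s[5] = 4; s[6] = 23; s[7] = 1; s[8] = 2; s[9] = 5; s[10] = 11; s[11] = 26; s[12] = 25; s[13] = 1; s[14] = 8; s[15] = 11; s[16] = 1; s[17] = 0; s[18] = 3; s[19] = 3; s[20] = 12; s[21] = 21; s[22] = 23; s[23] = 18; s[24] = 19; s[25] = 5; s[26] = 28; s[27] = 9; s[28] = 25; s[29] = 18; s[30] = 25; s[31] = 11; s[32] = 18; s[33] = 17; s[34] = 3; s[35] = 20; s[36] = 29; s[37] = 21; s[38] = 6; s[39] = 1; s[40] = 19; s[41] = 22; s[42] = 11; s[43] = 9; s[44] = 8; s[45] = 1; s[46] = 25; s[47] = 28; s[48] = 1; s[49] = 17; s[50] = 20.
The sequence repeats with period 48.
(928 - 1) mod 48 = 15, so s[928] = s[16] = 1.

1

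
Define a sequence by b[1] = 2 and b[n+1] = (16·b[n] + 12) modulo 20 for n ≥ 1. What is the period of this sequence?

Computing terms: b[1] = 2, b[2] = 4, b[3] = 16, b[4] = 8, b[5] = 0, b[6] = 12, b[7] = 4.
Since b[7] = b[2] = 4, the sequence is eventually periodic: after a pre-period of length 1 it cycles with period 5.

5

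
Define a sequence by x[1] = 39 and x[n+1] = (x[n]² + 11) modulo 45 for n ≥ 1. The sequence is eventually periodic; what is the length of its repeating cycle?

6

We have x[1] = 39,  x[2] = 2,  x[3] = 15,  x[4] = 11,  x[5] = 42,  x[6] = 20,  x[7] = 6,  x[8] = 2.
Since x[8] = x[2] = 2, the sequence is eventually periodic: after a pre-period of length 1 it cycles with period 6.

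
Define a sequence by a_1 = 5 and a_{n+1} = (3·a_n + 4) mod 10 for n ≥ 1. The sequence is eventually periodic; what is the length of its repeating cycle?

Listing terms: a_1 = 5; a_2 = 9; a_3 = 1; a_4 = 7; a_5 = 5.
The sequence repeats with period 4.

4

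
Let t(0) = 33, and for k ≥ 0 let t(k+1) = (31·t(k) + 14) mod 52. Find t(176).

Listing terms: t(0) = 33; t(1) = 49; t(2) = 25; t(3) = 9; t(4) = 33.
Since t(4) = t(0) = 33, the sequence is periodic with period 4.
So t(176) = t(0 + ((176-0) mod 4)) = t(0) = 33.

33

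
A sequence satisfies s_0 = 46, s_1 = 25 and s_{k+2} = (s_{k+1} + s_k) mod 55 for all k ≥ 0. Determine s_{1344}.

2

Listing terms: s_0 = 46,  s_1 = 25,  s_2 = 16,  s_3 = 41,  s_4 = 2,  s_5 = 43,  s_6 = 45,  s_7 = 33,  s_8 = 23,  s_9 = 1,  s_{10} = 24,  s_{11} = 25,  s_{12} = 49,  s_{13} = 19,  s_{14} = 13,  s_{15} = 32,  s_{16} = 45,  s_{17} = 22,  s_{18} = 12,  s_{19} = 34,  s_{20} = 46,  s_{21} = 25.
Since (s_{20}, s_{21}) = (s_0, s_1) = (46, 25) (two consecutive terms determine the rest), the sequence is periodic with period 20.
So s_{1344} = s_{0 + ((1344-0) mod 20)} = s_4 = 2.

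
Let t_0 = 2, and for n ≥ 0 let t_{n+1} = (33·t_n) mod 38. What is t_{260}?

Listing terms: t_0 = 2; t_1 = 28; t_2 = 12; t_3 = 16; t_4 = 34; t_5 = 20; t_6 = 14; t_7 = 6; t_8 = 8; t_9 = 36; t_{10} = 10; t_{11} = 26; t_{12} = 22; t_{13} = 4; t_{14} = 18; t_{15} = 24; t_{16} = 32; t_{17} = 30; t_{18} = 2.
Since t_{18} = t_0 = 2, the sequence is periodic with period 18.
(260 - 0) mod 18 = 8, so t_{260} = t_8 = 8.

8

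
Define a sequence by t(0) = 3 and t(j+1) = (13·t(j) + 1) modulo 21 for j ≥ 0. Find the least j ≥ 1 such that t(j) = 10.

4

Listing terms: t(0) = 3, t(1) = 19, t(2) = 17, t(3) = 12, t(4) = 10, t(5) = 5, t(6) = 3.
The sequence repeats with period 6.
The value 10 first appears (with j ≥ 1) at t(4).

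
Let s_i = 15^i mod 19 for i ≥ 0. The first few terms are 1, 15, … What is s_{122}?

Listing terms: s_0 = 1; s_1 = 15; s_2 = 16; s_3 = 12; s_4 = 9; s_5 = 2; s_6 = 11; s_7 = 13; s_8 = 5; s_9 = 18; s_{10} = 4; s_{11} = 3; s_{12} = 7; s_{13} = 10; s_{14} = 17; s_{15} = 8; s_{16} = 6; s_{17} = 14; s_{18} = 1.
Since s_{18} = s_0 = 1, the sequence is periodic with period 18.
(122 - 0) mod 18 = 14, so s_{122} = s_{14} = 17.

17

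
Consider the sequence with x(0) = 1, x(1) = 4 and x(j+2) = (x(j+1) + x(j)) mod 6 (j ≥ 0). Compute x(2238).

Computing terms: x(0) = 1, x(1) = 4, x(2) = 5, x(3) = 3, x(4) = 2, x(5) = 5, x(6) = 1, x(7) = 0, x(8) = 1, x(9) = 1, x(10) = 2, x(11) = 3, x(12) = 5, x(13) = 2, x(14) = 1, x(15) = 3, x(16) = 4, x(17) = 1, x(18) = 5, x(19) = 0, x(20) = 5, x(21) = 5, x(22) = 4, x(23) = 3, x(24) = 1, x(25) = 4.
The sequence repeats with period 24.
(2238 - 0) mod 24 = 6, so x(2238) = x(6) = 1.

1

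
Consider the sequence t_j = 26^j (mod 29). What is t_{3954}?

4

Listing terms: t_0 = 1,  t_1 = 26,  t_2 = 9,  t_3 = 2,  t_4 = 23,  t_5 = 18,  t_6 = 4,  t_7 = 17,  t_8 = 7,  t_9 = 8,  t_{10} = 5,  t_{11} = 14,  t_{12} = 16,  t_{13} = 10,  t_{14} = 28,  t_{15} = 3,  t_{16} = 20,  t_{17} = 27,  t_{18} = 6,  t_{19} = 11,  t_{20} = 25,  t_{21} = 12,  t_{22} = 22,  t_{23} = 21,  t_{24} = 24,  t_{25} = 15,  t_{26} = 13,  t_{27} = 19,  t_{28} = 1.
The sequence repeats with period 28.
So t_{3954} = t_{0 + ((3954-0) mod 28)} = t_6 = 4.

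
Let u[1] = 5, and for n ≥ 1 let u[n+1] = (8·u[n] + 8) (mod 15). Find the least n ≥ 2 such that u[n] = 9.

We have u[1] = 5; u[2] = 3; u[3] = 2; u[4] = 9; u[5] = 5.
The sequence repeats with period 4.
The value 9 first appears (with n ≥ 2) at u[4].

4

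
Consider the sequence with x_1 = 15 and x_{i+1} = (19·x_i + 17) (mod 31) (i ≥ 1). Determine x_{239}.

Listing terms: x_1 = 15,  x_2 = 23,  x_3 = 20,  x_4 = 25,  x_5 = 27,  x_6 = 3,  x_7 = 12,  x_8 = 28,  x_9 = 22,  x_{10} = 1,  x_{11} = 5,  x_{12} = 19,  x_{13} = 6,  x_{14} = 7,  x_{15} = 26,  x_{16} = 15.
The sequence repeats with period 15.
(239 - 1) mod 15 = 13, so x_{239} = x_{14} = 7.

7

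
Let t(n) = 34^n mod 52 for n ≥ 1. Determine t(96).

We have t(1) = 34; t(2) = 12; t(3) = 44; t(4) = 40; t(5) = 8; t(6) = 12.
Since t(6) = t(2) = 12, the sequence is eventually periodic: after a pre-period of length 1 it cycles with period 4.
For n ≥ 2, t(n) depends only on (n - 2) mod 4. (96 - 2) mod 4 = 2, so t(96) = t(4) = 40.

40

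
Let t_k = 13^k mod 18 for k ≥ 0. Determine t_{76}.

t_0 = 1,  t_1 = 13,  t_2 = 7,  t_3 = 1.
Since t_3 = t_0 = 1, the sequence is periodic with period 3.
So t_{76} = t_{0 + ((76-0) mod 3)} = t_1 = 13.

13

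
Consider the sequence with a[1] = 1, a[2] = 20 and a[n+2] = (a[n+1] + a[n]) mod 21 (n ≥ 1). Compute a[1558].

19

Computing terms: a[1] = 1; a[2] = 20; a[3] = 0; a[4] = 20; a[5] = 20; a[6] = 19; a[7] = 18; a[8] = 16; a[9] = 13; a[10] = 8; a[11] = 0; a[12] = 8; a[13] = 8; a[14] = 16; a[15] = 3; a[16] = 19; a[17] = 1; a[18] = 20.
The sequence repeats with period 16.
(1558 - 1) mod 16 = 5, so a[1558] = a[6] = 19.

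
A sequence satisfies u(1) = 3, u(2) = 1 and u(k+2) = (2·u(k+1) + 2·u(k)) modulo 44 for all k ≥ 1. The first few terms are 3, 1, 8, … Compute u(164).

Listing terms: u(1) = 3,  u(2) = 1,  u(3) = 8,  u(4) = 18,  u(5) = 8,  u(6) = 8,  u(7) = 32,  u(8) = 36,  u(9) = 4,  u(10) = 36,  u(11) = 36,  u(12) = 12,  u(13) = 8,  u(14) = 40,  u(15) = 8,  u(16) = 8.
Since (u(15), u(16)) = (u(5), u(6)) = (8, 8) (two consecutive terms determine the rest), the sequence is eventually periodic: after a pre-period of length 4 it cycles with period 10.
For k ≥ 5, u(k) depends only on (k - 5) mod 10. (164 - 5) mod 10 = 9, so u(164) = u(14) = 40.

40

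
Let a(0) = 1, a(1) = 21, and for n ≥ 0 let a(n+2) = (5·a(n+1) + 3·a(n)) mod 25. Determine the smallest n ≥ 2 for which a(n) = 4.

Computing terms: a(0) = 1, a(1) = 21, a(2) = 8, a(3) = 3, a(4) = 14, a(5) = 4, a(6) = 12, a(7) = 22, a(8) = 21, a(9) = 21, a(10) = 18, a(11) = 3, a(12) = 19, a(13) = 4, a(14) = 2, a(15) = 22, a(16) = 16, a(17) = 21, a(18) = 3, a(19) = 3, a(20) = 24, a(21) = 4, a(22) = 17, a(23) = 22, a(24) = 11, a(25) = 21, a(26) = 13, a(27) = 3, a(28) = 4, a(29) = 4, a(30) = 7, a(31) = 22, a(32) = 6, a(33) = 21, a(34) = 23, a(35) = 3, a(36) = 9, a(37) = 4, a(38) = 22, a(39) = 22, a(40) = 1, a(41) = 21.
Since (a(40), a(41)) = (a(0), a(1)) = (1, 21) (two consecutive terms determine the rest), the sequence is periodic with period 40.
The value 4 first appears (with n ≥ 2) at a(5).

5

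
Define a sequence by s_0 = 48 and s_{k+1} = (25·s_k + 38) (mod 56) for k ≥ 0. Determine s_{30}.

20

We have s_0 = 48, s_1 = 6, s_2 = 20, s_3 = 34, s_4 = 48.
Since s_4 = s_0 = 48, the sequence is periodic with period 4.
(30 - 0) mod 4 = 2, so s_{30} = s_2 = 20.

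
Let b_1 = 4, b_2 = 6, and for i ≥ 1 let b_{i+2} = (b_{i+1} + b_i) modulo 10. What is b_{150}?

Listing terms: b_1 = 4,  b_2 = 6,  b_3 = 0,  b_4 = 6,  b_5 = 6,  b_6 = 2,  b_7 = 8,  b_8 = 0,  b_9 = 8,  b_{10} = 8,  b_{11} = 6,  b_{12} = 4,  b_{13} = 0,  b_{14} = 4,  b_{15} = 4,  b_{16} = 8,  b_{17} = 2,  b_{18} = 0,  b_{19} = 2,  b_{20} = 2,  b_{21} = 4,  b_{22} = 6.
Since (b_{21}, b_{22}) = (b_1, b_2) = (4, 6) (two consecutive terms determine the rest), the sequence is periodic with period 20.
So b_{150} = b_{1 + ((150-1) mod 20)} = b_{10} = 8.

8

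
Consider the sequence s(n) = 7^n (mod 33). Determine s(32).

We have s(1) = 7; s(2) = 16; s(3) = 13; s(4) = 25; s(5) = 10; s(6) = 4; s(7) = 28; s(8) = 31; s(9) = 19; s(10) = 1; s(11) = 7.
Since s(11) = s(1) = 7, the sequence is periodic with period 10.
So s(32) = s(1 + ((32-1) mod 10)) = s(2) = 16.

16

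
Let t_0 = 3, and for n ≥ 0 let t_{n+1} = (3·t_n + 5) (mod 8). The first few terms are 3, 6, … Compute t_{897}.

6

We have t_0 = 3,  t_1 = 6,  t_2 = 7,  t_3 = 2,  t_4 = 3.
Since t_4 = t_0 = 3, the sequence is periodic with period 4.
So t_{897} = t_{0 + ((897-0) mod 4)} = t_1 = 6.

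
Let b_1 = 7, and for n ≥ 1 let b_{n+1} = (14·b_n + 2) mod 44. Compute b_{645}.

42

Computing terms: b_1 = 7, b_2 = 12, b_3 = 38, b_4 = 6, b_5 = 42, b_6 = 18, b_7 = 34, b_8 = 38.
Since b_8 = b_3 = 38, the sequence is eventually periodic: after a pre-period of length 2 it cycles with period 5.
For n ≥ 3, b_n depends only on (n - 3) mod 5. (645 - 3) mod 5 = 2, so b_{645} = b_5 = 42.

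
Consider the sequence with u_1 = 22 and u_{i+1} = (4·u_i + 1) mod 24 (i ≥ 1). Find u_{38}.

Listing terms: u_1 = 22; u_2 = 17; u_3 = 21; u_4 = 13; u_5 = 5; u_6 = 21.
Since u_6 = u_3 = 21, the sequence is eventually periodic: after a pre-period of length 2 it cycles with period 3.
For i ≥ 3, u_i depends only on (i - 3) mod 3. (38 - 3) mod 3 = 2, so u_{38} = u_5 = 5.

5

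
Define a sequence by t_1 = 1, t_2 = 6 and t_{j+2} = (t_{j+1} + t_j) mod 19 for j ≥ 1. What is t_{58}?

13

t_1 = 1; t_2 = 6; t_3 = 7; t_4 = 13; t_5 = 1; t_6 = 14; t_7 = 15; t_8 = 10; t_9 = 6; t_{10} = 16; t_{11} = 3; t_{12} = 0; t_{13} = 3; t_{14} = 3; t_{15} = 6; t_{16} = 9; t_{17} = 15; t_{18} = 5; t_{19} = 1; t_{20} = 6.
The sequence repeats with period 18.
So t_{58} = t_{1 + ((58-1) mod 18)} = t_4 = 13.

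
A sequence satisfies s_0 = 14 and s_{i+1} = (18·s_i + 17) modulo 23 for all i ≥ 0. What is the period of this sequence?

11

Computing terms: s_0 = 14; s_1 = 16; s_2 = 6; s_3 = 10; s_4 = 13; s_5 = 21; s_6 = 4; s_7 = 20; s_8 = 9; s_9 = 18; s_{10} = 19; s_{11} = 14.
Since s_{11} = s_0 = 14, the sequence is periodic with period 11.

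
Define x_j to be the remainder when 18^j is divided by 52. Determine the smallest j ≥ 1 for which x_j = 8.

3

Listing terms: x_0 = 1, x_1 = 18, x_2 = 12, x_3 = 8, x_4 = 40, x_5 = 44, x_6 = 12.
Since x_6 = x_2 = 12, the sequence is eventually periodic: after a pre-period of length 2 it cycles with period 4.
The value 8 first appears (with j ≥ 1) at x_3.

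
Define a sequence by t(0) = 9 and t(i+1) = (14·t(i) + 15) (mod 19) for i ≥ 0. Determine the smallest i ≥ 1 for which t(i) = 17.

Computing terms: t(0) = 9, t(1) = 8, t(2) = 13, t(3) = 7, t(4) = 18, t(5) = 1, t(6) = 10, t(7) = 3, t(8) = 0, t(9) = 15, t(10) = 16, t(11) = 11, t(12) = 17, t(13) = 6, t(14) = 4, t(15) = 14, t(16) = 2, t(17) = 5, t(18) = 9.
Since t(18) = t(0) = 9, the sequence is periodic with period 18.
The value 17 first appears (with i ≥ 1) at t(12).

12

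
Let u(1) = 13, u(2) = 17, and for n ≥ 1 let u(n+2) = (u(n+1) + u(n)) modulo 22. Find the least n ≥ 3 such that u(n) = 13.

11

We have u(1) = 13, u(2) = 17, u(3) = 8, u(4) = 3, u(5) = 11, u(6) = 14, u(7) = 3, u(8) = 17, u(9) = 20, u(10) = 15, u(11) = 13, u(12) = 6, u(13) = 19, u(14) = 3, u(15) = 0, u(16) = 3, u(17) = 3, u(18) = 6, u(19) = 9, u(20) = 15, u(21) = 2, u(22) = 17, u(23) = 19, u(24) = 14, u(25) = 11, u(26) = 3, u(27) = 14, u(28) = 17, u(29) = 9, u(30) = 4, u(31) = 13, u(32) = 17.
Since (u(31), u(32)) = (u(1), u(2)) = (13, 17) (two consecutive terms determine the rest), the sequence is periodic with period 30.
The value 13 first appears (with n ≥ 3) at u(11).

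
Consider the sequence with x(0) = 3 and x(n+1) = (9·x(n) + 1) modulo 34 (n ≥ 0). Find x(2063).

4

We have x(0) = 3,  x(1) = 28,  x(2) = 15,  x(3) = 0,  x(4) = 1,  x(5) = 10,  x(6) = 23,  x(7) = 4,  x(8) = 3.
Since x(8) = x(0) = 3, the sequence is periodic with period 8.
So x(2063) = x(0 + ((2063-0) mod 8)) = x(7) = 4.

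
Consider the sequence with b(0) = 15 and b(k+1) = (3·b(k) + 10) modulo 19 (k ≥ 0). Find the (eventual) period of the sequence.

18

Computing terms: b(0) = 15, b(1) = 17, b(2) = 4, b(3) = 3, b(4) = 0, b(5) = 10, b(6) = 2, b(7) = 16, b(8) = 1, b(9) = 13, b(10) = 11, b(11) = 5, b(12) = 6, b(13) = 9, b(14) = 18, b(15) = 7, b(16) = 12, b(17) = 8, b(18) = 15.
The sequence repeats with period 18.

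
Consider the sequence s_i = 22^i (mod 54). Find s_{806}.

Listing terms: s_1 = 22; s_2 = 52; s_3 = 10; s_4 = 4; s_5 = 34; s_6 = 46; s_7 = 40; s_8 = 16; s_9 = 28; s_{10} = 22.
Since s_{10} = s_1 = 22, the sequence is periodic with period 9.
So s_{806} = s_{1 + ((806-1) mod 9)} = s_5 = 34.

34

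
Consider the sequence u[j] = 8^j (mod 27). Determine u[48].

Computing terms: u[0] = 1,  u[1] = 8,  u[2] = 10,  u[3] = 26,  u[4] = 19,  u[5] = 17,  u[6] = 1.
Since u[6] = u[0] = 1, the sequence is periodic with period 6.
(48 - 0) mod 6 = 0, so u[48] = u[0] = 1.

1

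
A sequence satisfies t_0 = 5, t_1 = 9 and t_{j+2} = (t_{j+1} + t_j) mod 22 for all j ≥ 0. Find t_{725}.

16

We have t_0 = 5, t_1 = 9, t_2 = 14, t_3 = 1, t_4 = 15, t_5 = 16, t_6 = 9, t_7 = 3, t_8 = 12, t_9 = 15, t_{10} = 5, t_{11} = 20, t_{12} = 3, t_{13} = 1, t_{14} = 4, t_{15} = 5, t_{16} = 9.
The sequence repeats with period 15.
So t_{725} = t_{0 + ((725-0) mod 15)} = t_5 = 16.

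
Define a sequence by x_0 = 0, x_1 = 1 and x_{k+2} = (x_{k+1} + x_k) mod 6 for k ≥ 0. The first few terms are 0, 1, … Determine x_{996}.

Listing terms: x_0 = 0; x_1 = 1; x_2 = 1; x_3 = 2; x_4 = 3; x_5 = 5; x_6 = 2; x_7 = 1; x_8 = 3; x_9 = 4; x_{10} = 1; x_{11} = 5; x_{12} = 0; x_{13} = 5; x_{14} = 5; x_{15} = 4; x_{16} = 3; x_{17} = 1; x_{18} = 4; x_{19} = 5; x_{20} = 3; x_{21} = 2; x_{22} = 5; x_{23} = 1; x_{24} = 0; x_{25} = 1.
The sequence repeats with period 24.
So x_{996} = x_{0 + ((996-0) mod 24)} = x_{12} = 0.

0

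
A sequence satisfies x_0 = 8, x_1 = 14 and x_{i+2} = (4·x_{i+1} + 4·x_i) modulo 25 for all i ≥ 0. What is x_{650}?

18

We have x_0 = 8; x_1 = 14; x_2 = 13; x_3 = 8; x_4 = 9; x_5 = 18; x_6 = 8; x_7 = 4; x_8 = 23; x_9 = 8; x_{10} = 24; x_{11} = 3; x_{12} = 8; x_{13} = 19; x_{14} = 8; x_{15} = 8; x_{16} = 14.
The sequence repeats with period 15.
So x_{650} = x_{0 + ((650-0) mod 15)} = x_5 = 18.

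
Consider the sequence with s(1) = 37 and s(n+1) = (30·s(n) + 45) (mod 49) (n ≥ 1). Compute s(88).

37

Computing terms: s(1) = 37; s(2) = 28; s(3) = 3; s(4) = 37.
The sequence repeats with period 3.
(88 - 1) mod 3 = 0, so s(88) = s(1) = 37.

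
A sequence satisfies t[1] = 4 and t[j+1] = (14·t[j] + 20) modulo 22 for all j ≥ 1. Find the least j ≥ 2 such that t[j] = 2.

We have t[1] = 4, t[2] = 10, t[3] = 6, t[4] = 16, t[5] = 2, t[6] = 4.
The sequence repeats with period 5.
The value 2 first appears (with j ≥ 2) at t[5].

5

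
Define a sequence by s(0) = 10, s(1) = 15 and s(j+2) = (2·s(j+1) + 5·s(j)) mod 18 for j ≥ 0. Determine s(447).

Computing terms: s(0) = 10,  s(1) = 15,  s(2) = 8,  s(3) = 1,  s(4) = 6,  s(5) = 17,  s(6) = 10,  s(7) = 15.
Since (s(6), s(7)) = (s(0), s(1)) = (10, 15) (two consecutive terms determine the rest), the sequence is periodic with period 6.
(447 - 0) mod 6 = 3, so s(447) = s(3) = 1.

1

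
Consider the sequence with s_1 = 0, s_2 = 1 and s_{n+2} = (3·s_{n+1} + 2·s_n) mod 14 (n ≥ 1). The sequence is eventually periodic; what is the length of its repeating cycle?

48

s_1 = 0; s_2 = 1; s_3 = 3; s_4 = 11; s_5 = 11; s_6 = 13; s_7 = 5; s_8 = 13; s_9 = 7; s_{10} = 5; s_{11} = 1; s_{12} = 13; s_{13} = 13; s_{14} = 9; s_{15} = 11; s_{16} = 9; s_{17} = 7; s_{18} = 11; s_{19} = 5; s_{20} = 9; s_{21} = 9; s_{22} = 3; s_{23} = 13; s_{24} = 3; s_{25} = 7; s_{26} = 13; s_{27} = 11; s_{28} = 3; s_{29} = 3; s_{30} = 1; s_{31} = 9; s_{32} = 1; s_{33} = 7; s_{34} = 9; s_{35} = 13; s_{36} = 1; s_{37} = 1; s_{38} = 5; s_{39} = 3; s_{40} = 5; s_{41} = 7; s_{42} = 3; s_{43} = 9; s_{44} = 5; s_{45} = 5; s_{46} = 11; s_{47} = 1; s_{48} = 11; s_{49} = 7; s_{50} = 1; s_{51} = 3.
Since (s_{50}, s_{51}) = (s_2, s_3) = (1, 3) (two consecutive terms determine the rest), the sequence is eventually periodic: after a pre-period of length 1 it cycles with period 48.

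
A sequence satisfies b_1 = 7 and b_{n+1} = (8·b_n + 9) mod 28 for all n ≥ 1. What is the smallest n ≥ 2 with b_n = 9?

Listing terms: b_1 = 7; b_2 = 9; b_3 = 25; b_4 = 13; b_5 = 1; b_6 = 17; b_7 = 5; b_8 = 21; b_9 = 9.
Since b_9 = b_2 = 9, the sequence is eventually periodic: after a pre-period of length 1 it cycles with period 7.
The value 9 first appears (with n ≥ 2) at b_2.

2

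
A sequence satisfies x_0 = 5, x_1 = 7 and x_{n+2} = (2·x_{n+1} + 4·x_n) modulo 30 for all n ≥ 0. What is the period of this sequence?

40

We have x_0 = 5,  x_1 = 7,  x_2 = 4,  x_3 = 6,  x_4 = 28,  x_5 = 20,  x_6 = 2,  x_7 = 24,  x_8 = 26,  x_9 = 28,  x_{10} = 10,  x_{11} = 12,  x_{12} = 4,  x_{13} = 26,  x_{14} = 8,  x_{15} = 0,  x_{16} = 2,  x_{17} = 4,  x_{18} = 16,  x_{19} = 18,  x_{20} = 10,  x_{21} = 2,  x_{22} = 14,  x_{23} = 6,  x_{24} = 8,  x_{25} = 10,  x_{26} = 22,  x_{27} = 24,  x_{28} = 16,  x_{29} = 8,  x_{30} = 20,  x_{31} = 12,  x_{32} = 14,  x_{33} = 16,  x_{34} = 28,  x_{35} = 0,  x_{36} = 22,  x_{37} = 14,  x_{38} = 26,  x_{39} = 18,  x_{40} = 20,  x_{41} = 22,  x_{42} = 4,  x_{43} = 6.
Since (x_{42}, x_{43}) = (x_2, x_3) = (4, 6) (two consecutive terms determine the rest), the sequence is eventually periodic: after a pre-period of length 2 it cycles with period 40.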